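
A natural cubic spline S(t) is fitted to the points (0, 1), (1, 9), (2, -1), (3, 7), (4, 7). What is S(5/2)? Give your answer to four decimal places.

1.7813

Write m_i for S''(x_i). With h_i = 1, 1, 1, 1 and divided differences Δ_i = 8, -10, 8, 0, the continuity of S' gives the tridiagonal system
  1·m_0 + 4·m_1 + 1·m_2 = 6(Δ_1 - Δ_0) = -108
  1·m_1 + 4·m_2 + 1·m_3 = 6(Δ_2 - Δ_1) = 108
  1·m_2 + 4·m_3 + 1·m_4 = 6(Δ_3 - Δ_2) = -48
Natural end conditions: m_0 = m_4 = 0.
Hence m_0 = 0, m_1 = -75/2, m_2 = 42, m_3 = -45/2, m_4 = 0.
On [2, 3], S(t) = -1 - 9/4·(t - 2) + 21·(t - 2)² - 43/4·(t - 2)³.
With (t - 2) = 1/2: S(5/2) = 57/32.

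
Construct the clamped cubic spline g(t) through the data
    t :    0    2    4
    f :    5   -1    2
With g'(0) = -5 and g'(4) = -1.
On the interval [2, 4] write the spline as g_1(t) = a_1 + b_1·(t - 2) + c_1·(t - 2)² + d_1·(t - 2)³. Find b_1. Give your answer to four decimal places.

0.3750

Let M_i = g''(x_i). Step sizes h_i = 2, 2; slopes of the chords Δ_i = (y_(i+1) - y_i)/h_i = -3, 3/2.
  2·M_0 + 8·M_1 + 2·M_2 = 6(Δ_1 - Δ_0) = 27
Clamped end conditions give two more equations: 2h_0·M_0 + h_0·M_1 = 6(Δ_0 - g'(0)) = 12 and h_1·M_1 + 2h_1·M_2 = 6(g'(4) - Δ_1) = -15.
Hence M_0 = 5/8, M_1 = 19/4, M_2 = -49/8.
On [2, 4], with g_1(t) = a_1 + b_1·(t - 2) + c_1·(t - 2)² + d_1·(t - 2)³: c_1 = M_1/2 = 19/8, d_1 = (M_2 - M_1)/(6h_1) = -29/32, b_1 = Δ_1 - h_1(2M_1 + M_2)/6 = 3/8.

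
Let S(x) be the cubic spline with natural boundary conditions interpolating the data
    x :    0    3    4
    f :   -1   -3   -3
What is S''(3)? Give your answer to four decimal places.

0.5000

Put σ_i = S'' at the i-th knot. Here h = (3, 1) and Δ = (-2/3, 0), so the interior equations h_(i-1)·σ_(i-1) + 2(h_(i-1)+h_i)·σ_i + h_i·σ_(i+1) = 6(Δ_i − Δ_(i-1)) read
  3·σ_0 + 8·σ_1 + 1·σ_2 = 6(Δ_1 - Δ_0) = 4
Natural end conditions: σ_0 = σ_2 = 0.
Solving the tridiagonal system: σ_0 = 0, σ_1 = 1/2, σ_2 = 0.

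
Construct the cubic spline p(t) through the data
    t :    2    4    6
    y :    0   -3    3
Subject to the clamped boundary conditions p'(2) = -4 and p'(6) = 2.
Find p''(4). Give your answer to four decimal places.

3.7500

Put σ_i = p'' at the i-th knot. Here h = (2, 2) and Δ = (-3/2, 3), so the interior equations h_(i-1)·σ_(i-1) + 2(h_(i-1)+h_i)·σ_i + h_i·σ_(i+1) = 6(Δ_i − Δ_(i-1)) read
  2·σ_0 + 8·σ_1 + 2·σ_2 = 6(Δ_1 - Δ_0) = 27
Clamped end conditions give two more equations: 2h_0·σ_0 + h_0·σ_1 = 6(Δ_0 - p'(2)) = 15 and h_1·σ_1 + 2h_1·σ_2 = 6(p'(6) - Δ_1) = -6.
Solving the tridiagonal system: σ_0 = 15/8, σ_1 = 15/4, σ_2 = -27/8.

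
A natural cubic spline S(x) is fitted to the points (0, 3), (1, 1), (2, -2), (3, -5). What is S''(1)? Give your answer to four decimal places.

-1.6000

Write σ_i for S''(x_i). With h_i = 1, 1, 1 and divided differences Δ_i = -2, -3, -3, the continuity of S' gives the tridiagonal system
  1·σ_0 + 4·σ_1 + 1·σ_2 = 6(Δ_1 - Δ_0) = -6
  1·σ_1 + 4·σ_2 + 1·σ_3 = 6(Δ_2 - Δ_1) = 0
Natural end conditions: σ_0 = σ_3 = 0.
Forward elimination and back-substitution give σ_0 = 0, σ_1 = -8/5, σ_2 = 2/5, σ_3 = 0.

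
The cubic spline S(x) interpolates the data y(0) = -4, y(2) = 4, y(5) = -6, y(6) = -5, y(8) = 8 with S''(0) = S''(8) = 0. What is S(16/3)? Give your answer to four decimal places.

-6.1983

With σ_i denoting the second derivative at x_i, h_i = 2, 3, 1, 2, and Δ_i = (y_(i+1) − y_i)/h_i = 4, -10/3, 1, 13/2:
  2·σ_0 + 10·σ_1 + 3·σ_2 = 6(Δ_1 - Δ_0) = -44
  3·σ_1 + 8·σ_2 + 1·σ_3 = 6(Δ_2 - Δ_1) = 26
  1·σ_2 + 6·σ_3 + 2·σ_4 = 6(Δ_3 - Δ_2) = 33
Natural end conditions: σ_0 = σ_4 = 0.
Hence σ_0 = 0, σ_1 = -2437/416, σ_2 = 1011/208, σ_3 = 1951/416, σ_4 = 0.
On [5, 6], S(x) = -6 - 3499/2496·(x - 5) + 1011/416·(x - 5)² - 71/2496·(x - 5)³.
With (x - 5) = 1/3: S(16/3) = -8033/1296.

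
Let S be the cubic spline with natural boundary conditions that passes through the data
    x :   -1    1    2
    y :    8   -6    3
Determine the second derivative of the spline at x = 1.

16

Write M_i for S''(x_i). With h_i = 2, 1 and divided differences Δ_i = -7, 9, the continuity of S' gives the tridiagonal system
  2·M_0 + 6·M_1 + 1·M_2 = 6(Δ_1 - Δ_0) = 96
Natural end conditions: M_0 = M_2 = 0.
Solving: M_0 = 0, M_1 = 16, M_2 = 0.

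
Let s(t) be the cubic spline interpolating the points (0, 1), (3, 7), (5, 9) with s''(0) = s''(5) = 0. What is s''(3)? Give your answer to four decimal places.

With m_i denoting the second derivative at x_i, h_i = 3, 2, and Δ_i = (y_(i+1) − y_i)/h_i = 2, 1:
  3·m_0 + 10·m_1 + 2·m_2 = 6(Δ_1 - Δ_0) = -6
Natural end conditions: m_0 = m_2 = 0.
Hence m_0 = 0, m_1 = -3/5, m_2 = 0.

-0.6000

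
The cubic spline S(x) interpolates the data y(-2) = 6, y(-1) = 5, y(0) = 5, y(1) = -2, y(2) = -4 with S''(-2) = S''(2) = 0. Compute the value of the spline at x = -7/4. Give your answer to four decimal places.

Write σ_i for S''(x_i). With h_i = 1, 1, 1, 1 and divided differences Δ_i = -1, 0, -7, -2, the continuity of S' gives the tridiagonal system
  1·σ_0 + 4·σ_1 + 1·σ_2 = 6(Δ_1 - Δ_0) = 6
  1·σ_1 + 4·σ_2 + 1·σ_3 = 6(Δ_2 - Δ_1) = -42
  1·σ_2 + 4·σ_3 + 1·σ_4 = 6(Δ_3 - Δ_2) = 30
Natural end conditions: σ_0 = σ_4 = 0.
Solving the tridiagonal system: σ_0 = 0, σ_1 = 36/7, σ_2 = -102/7, σ_3 = 78/7, σ_4 = 0.
On [-2, -1], S(x) = 6 - 13/7·(x + 2) + 0·(x + 2)² + 6/7·(x + 2)³.
With (x + 2) = 1/4: S(-7/4) = 1243/224.

5.5491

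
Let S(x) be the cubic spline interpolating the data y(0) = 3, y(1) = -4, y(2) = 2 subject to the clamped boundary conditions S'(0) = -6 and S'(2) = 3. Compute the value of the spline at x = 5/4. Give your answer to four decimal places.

Let m_i = S''(x_i). Step sizes h_i = 1, 1; slopes of the chords Δ_i = (y_(i+1) - y_i)/h_i = -7, 6.
  1·m_0 + 4·m_1 + 1·m_2 = 6(Δ_1 - Δ_0) = 78
Clamped end conditions give two more equations: 2h_0·m_0 + h_0·m_1 = 6(Δ_0 - S'(0)) = -6 and h_1·m_1 + 2h_1·m_2 = 6(S'(2) - Δ_1) = -18.
Solving the tridiagonal system: m_0 = -18, m_1 = 30, m_2 = -24.
On [1, 2], S(x) = -4 + 0·(x - 1) + 15·(x - 1)² - 9·(x - 1)³.
With (x - 1) = 1/4: S(5/4) = -205/64.

-3.2031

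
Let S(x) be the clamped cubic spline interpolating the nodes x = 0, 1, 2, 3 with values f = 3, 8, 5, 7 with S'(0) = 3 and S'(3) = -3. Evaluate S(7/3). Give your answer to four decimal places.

Let σ_i = S''(x_i). Step sizes h_i = 1, 1, 1; slopes of the chords Δ_i = (y_(i+1) - y_i)/h_i = 5, -3, 2.
  1·σ_0 + 4·σ_1 + 1·σ_2 = 6(Δ_1 - Δ_0) = -48
  1·σ_1 + 4·σ_2 + 1·σ_3 = 6(Δ_2 - Δ_1) = 30
Clamped end conditions give two more equations: 2h_0·σ_0 + h_0·σ_1 = 6(Δ_0 - S'(0)) = 12 and h_2·σ_2 + 2h_2·σ_3 = 6(S'(3) - Δ_2) = -30.
Hence σ_0 = 82/5, σ_1 = -104/5, σ_2 = 94/5, σ_3 = -122/5.
On [2, 3], S(x) = 5 - 1/5·(x - 2) + 47/5·(x - 2)² - 36/5·(x - 2)³.
With (x - 2) = 1/3: S(7/3) = 257/45.

5.7111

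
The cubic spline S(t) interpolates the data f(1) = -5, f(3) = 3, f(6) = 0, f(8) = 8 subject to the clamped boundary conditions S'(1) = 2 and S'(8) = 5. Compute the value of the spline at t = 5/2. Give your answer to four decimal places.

Write M_i for S''(x_i). With h_i = 2, 3, 2 and divided differences Δ_i = 4, -1, 4, the continuity of S' gives the tridiagonal system
  2·M_0 + 10·M_1 + 3·M_2 = 6(Δ_1 - Δ_0) = -30
  3·M_1 + 10·M_2 + 2·M_3 = 6(Δ_2 - Δ_1) = 30
Clamped end conditions give two more equations: 2h_0·M_0 + h_0·M_1 = 6(Δ_0 - S'(1)) = 12 and h_2·M_2 + 2h_2·M_3 = 6(S'(8) - Δ_2) = 6.
Solving: M_0 = 93/16, M_1 = -45/8, M_2 = 39/8, M_3 = -15/16.
On [1, 3], S(t) = -5 + 2·(t - 1) + 93/32·(t - 1)² - 61/64·(t - 1)³.
With (t - 1) = 3/2: S(5/2) = 677/512.

1.3223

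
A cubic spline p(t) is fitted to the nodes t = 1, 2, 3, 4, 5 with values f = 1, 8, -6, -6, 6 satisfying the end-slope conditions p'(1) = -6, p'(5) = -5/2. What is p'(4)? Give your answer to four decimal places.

13.0446

Put m_i = p'' at the i-th knot. Here h = (1, 1, 1, 1) and Δ = (7, -14, 0, 12), so the interior equations h_(i-1)·m_(i-1) + 2(h_(i-1)+h_i)·m_i + h_i·m_(i+1) = 6(Δ_i − Δ_(i-1)) read
  1·m_0 + 4·m_1 + 1·m_2 = 6(Δ_1 - Δ_0) = -126
  1·m_1 + 4·m_2 + 1·m_3 = 6(Δ_2 - Δ_1) = 84
  1·m_2 + 4·m_3 + 1·m_4 = 6(Δ_3 - Δ_2) = 72
Clamped end conditions give two more equations: 2h_0·m_0 + h_0·m_1 = 6(Δ_0 - p'(1)) = 78 and h_3·m_3 + 2h_3·m_4 = 6(p'(5) - Δ_3) = -87.
Forward elimination and back-substitution give m_0 = 3733/56, m_1 = -1549/28, m_2 = 229/8, m_3 = 695/28, m_4 = -3131/56.
On [4, 5], p'(t) = b_3 + 2c_3·(t - 4) + 3d_3·(t - 4)² with b_3 = Δ_3 - h_3(2m_3 + m_4)/6 = 1461/112, c_3 = m_3/2 = 695/56, d_3 = (m_4 - m_3)/(6h_3) = -1507/112. So p'(4) = 1461/112.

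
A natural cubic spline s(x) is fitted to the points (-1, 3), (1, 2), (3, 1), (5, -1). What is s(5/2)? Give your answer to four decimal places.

1.3219

With m_i denoting the second derivative at x_i, h_i = 2, 2, 2, and Δ_i = (y_(i+1) − y_i)/h_i = -1/2, -1/2, -1:
  2·m_0 + 8·m_1 + 2·m_2 = 6(Δ_1 - Δ_0) = 0
  2·m_1 + 8·m_2 + 2·m_3 = 6(Δ_2 - Δ_1) = -3
Natural end conditions: m_0 = m_3 = 0.
Forward elimination and back-substitution give m_0 = 0, m_1 = 1/10, m_2 = -2/5, m_3 = 0.
On [1, 3], s(x) = 2 - 13/30·(x - 1) + 1/20·(x - 1)² - 1/24·(x - 1)³.
With (x - 1) = 3/2: s(5/2) = 423/320.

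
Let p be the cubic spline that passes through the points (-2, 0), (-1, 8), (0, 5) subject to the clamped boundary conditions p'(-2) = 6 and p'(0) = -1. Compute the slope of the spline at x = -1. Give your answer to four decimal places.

Write σ_i for p''(x_i). With h_i = 1, 1 and divided differences Δ_i = 8, -3, the continuity of p' gives the tridiagonal system
  1·σ_0 + 4·σ_1 + 1·σ_2 = 6(Δ_1 - Δ_0) = -66
Clamped end conditions give two more equations: 2h_0·σ_0 + h_0·σ_1 = 6(Δ_0 - p'(-2)) = 12 and h_1·σ_1 + 2h_1·σ_2 = 6(p'(0) - Δ_1) = 12.
Solving the tridiagonal system: σ_0 = 19, σ_1 = -26, σ_2 = 19.
On [-1, 0], p'(x) = b_1 + 2c_1·(x + 1) + 3d_1·(x + 1)² with b_1 = Δ_1 - h_1(2σ_1 + σ_2)/6 = 5/2, c_1 = σ_1/2 = -13, d_1 = (σ_2 - σ_1)/(6h_1) = 15/2. So p'(-1) = 5/2.

2.5000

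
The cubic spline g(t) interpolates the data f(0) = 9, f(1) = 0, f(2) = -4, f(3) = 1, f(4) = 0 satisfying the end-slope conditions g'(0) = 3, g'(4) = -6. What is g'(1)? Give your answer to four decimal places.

With M_i denoting the second derivative at x_i, h_i = 1, 1, 1, 1, and Δ_i = (y_(i+1) − y_i)/h_i = -9, -4, 5, -1:
  1·M_0 + 4·M_1 + 1·M_2 = 6(Δ_1 - Δ_0) = 30
  1·M_1 + 4·M_2 + 1·M_3 = 6(Δ_2 - Δ_1) = 54
  1·M_2 + 4·M_3 + 1·M_4 = 6(Δ_3 - Δ_2) = -36
Clamped end conditions give two more equations: 2h_0·M_0 + h_0·M_1 = 6(Δ_0 - g'(0)) = -72 and h_3·M_3 + 2h_3·M_4 = 6(g'(4) - Δ_3) = -30.
Hence M_0 = -306/7, M_1 = 108/7, M_2 = 12, M_3 = -66/7, M_4 = -72/7.
On [1, 2], g'(t) = b_1 + 2c_1·(t - 1) + 3d_1·(t - 1)² with b_1 = Δ_1 - h_1(2M_1 + M_2)/6 = -78/7, c_1 = M_1/2 = 54/7, d_1 = (M_2 - M_1)/(6h_1) = -4/7. So g'(1) = -78/7.

-11.1429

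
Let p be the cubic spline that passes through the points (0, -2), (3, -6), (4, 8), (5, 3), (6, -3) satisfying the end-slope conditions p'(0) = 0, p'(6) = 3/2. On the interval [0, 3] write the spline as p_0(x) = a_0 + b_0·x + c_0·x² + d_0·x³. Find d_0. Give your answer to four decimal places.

Put σ_i = p'' at the i-th knot. Here h = (3, 1, 1, 1) and Δ = (-4/3, 14, -5, -6), so the interior equations h_(i-1)·σ_(i-1) + 2(h_(i-1)+h_i)·σ_i + h_i·σ_(i+1) = 6(Δ_i − Δ_(i-1)) read
  3·σ_0 + 8·σ_1 + 1·σ_2 = 6(Δ_1 - Δ_0) = 92
  1·σ_1 + 4·σ_2 + 1·σ_3 = 6(Δ_2 - Δ_1) = -114
  1·σ_2 + 4·σ_3 + 1·σ_4 = 6(Δ_3 - Δ_2) = -6
Clamped end conditions give two more equations: 2h_0·σ_0 + h_0·σ_1 = 6(Δ_0 - p'(0)) = -8 and h_3·σ_3 + 2h_3·σ_4 = 6(p'(6) - Δ_3) = 45.
Forward elimination and back-substitution give σ_0 = -1223/108, σ_1 = 1079/54, σ_2 = -3659/108, σ_3 = 83/54, σ_4 = 2347/108.
On [0, 3], with p_0(x) = a_0 + b_0·x + c_0·x² + d_0·x³: c_0 = σ_0/2 = -1223/216, d_0 = (σ_1 - σ_0)/(6h_0) = 1127/648, b_0 = Δ_0 - h_0(2σ_0 + σ_1)/6 = 0.

1.7392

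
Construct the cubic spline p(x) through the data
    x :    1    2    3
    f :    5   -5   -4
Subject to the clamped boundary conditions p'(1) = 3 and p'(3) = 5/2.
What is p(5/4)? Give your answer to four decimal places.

4.2402

Let M_i = p''(x_i). Step sizes h_i = 1, 1; slopes of the chords Δ_i = (y_(i+1) - y_i)/h_i = -10, 1.
  1·M_0 + 4·M_1 + 1·M_2 = 6(Δ_1 - Δ_0) = 66
Clamped end conditions give two more equations: 2h_0·M_0 + h_0·M_1 = 6(Δ_0 - p'(1)) = -78 and h_1·M_1 + 2h_1·M_2 = 6(p'(3) - Δ_1) = 9.
Forward elimination and back-substitution give M_0 = -223/4, M_1 = 67/2, M_2 = -49/4.
On [1, 2], p(x) = 5 + 3·(x - 1) - 223/8·(x - 1)² + 119/8·(x - 1)³.
With (x - 1) = 1/4: p(5/4) = 2171/512.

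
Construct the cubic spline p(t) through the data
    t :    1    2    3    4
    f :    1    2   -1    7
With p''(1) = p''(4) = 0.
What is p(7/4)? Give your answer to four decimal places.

Put σ_i = p'' at the i-th knot. Here h = (1, 1, 1) and Δ = (1, -3, 8), so the interior equations h_(i-1)·σ_(i-1) + 2(h_(i-1)+h_i)·σ_i + h_i·σ_(i+1) = 6(Δ_i − Δ_(i-1)) read
  1·σ_0 + 4·σ_1 + 1·σ_2 = 6(Δ_1 - Δ_0) = -24
  1·σ_1 + 4·σ_2 + 1·σ_3 = 6(Δ_2 - Δ_1) = 66
Natural end conditions: σ_0 = σ_3 = 0.
Solving the tridiagonal system: σ_0 = 0, σ_1 = -54/5, σ_2 = 96/5, σ_3 = 0.
On [1, 2], p(t) = 1 + 14/5·(t - 1) + 0·(t - 1)² - 9/5·(t - 1)³.
With (t - 1) = 3/4: p(7/4) = 749/320.

2.3406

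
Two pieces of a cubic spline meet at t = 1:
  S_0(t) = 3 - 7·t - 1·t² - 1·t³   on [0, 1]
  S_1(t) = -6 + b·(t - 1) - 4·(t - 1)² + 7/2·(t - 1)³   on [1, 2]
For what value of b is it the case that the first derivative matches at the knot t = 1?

-12

S_0'(t) = -7 - 2·t - 3·t², so S_0'(1) = -12. On the right, S_1'(1) = b, so b = -12.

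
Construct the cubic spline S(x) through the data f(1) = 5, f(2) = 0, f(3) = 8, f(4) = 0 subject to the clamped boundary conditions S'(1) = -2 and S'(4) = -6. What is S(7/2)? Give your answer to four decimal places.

4.8583

Put M_i = S'' at the i-th knot. Here h = (1, 1, 1) and Δ = (-5, 8, -8), so the interior equations h_(i-1)·M_(i-1) + 2(h_(i-1)+h_i)·M_i + h_i·M_(i+1) = 6(Δ_i − Δ_(i-1)) read
  1·M_0 + 4·M_1 + 1·M_2 = 6(Δ_1 - Δ_0) = 78
  1·M_1 + 4·M_2 + 1·M_3 = 6(Δ_2 - Δ_1) = -96
Clamped end conditions give two more equations: 2h_0·M_0 + h_0·M_1 = 6(Δ_0 - S'(1)) = -18 and h_2·M_2 + 2h_2·M_3 = 6(S'(4) - Δ_2) = 12.
Solving: M_0 = -406/15, M_1 = 542/15, M_2 = -592/15, M_3 = 386/15.
On [3, 4], S(x) = 8 + 13/15·(x - 3) - 296/15·(x - 3)² + 163/15·(x - 3)³.
With (x - 3) = 1/2: S(7/2) = 583/120.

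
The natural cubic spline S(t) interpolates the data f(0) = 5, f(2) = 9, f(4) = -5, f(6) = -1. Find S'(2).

Write σ_i for S''(x_i). With h_i = 2, 2, 2 and divided differences Δ_i = 2, -7, 2, the continuity of S' gives the tridiagonal system
  2·σ_0 + 8·σ_1 + 2·σ_2 = 6(Δ_1 - Δ_0) = -54
  2·σ_1 + 8·σ_2 + 2·σ_3 = 6(Δ_2 - Δ_1) = 54
Natural end conditions: σ_0 = σ_3 = 0.
Forward elimination and back-substitution give σ_0 = 0, σ_1 = -9, σ_2 = 9, σ_3 = 0.
On [2, 4], S'(t) = b_1 + 2c_1·(t - 2) + 3d_1·(t - 2)² with b_1 = Δ_1 - h_1(2σ_1 + σ_2)/6 = -4, c_1 = σ_1/2 = -9/2, d_1 = (σ_2 - σ_1)/(6h_1) = 3/2. So S'(2) = -4.

-4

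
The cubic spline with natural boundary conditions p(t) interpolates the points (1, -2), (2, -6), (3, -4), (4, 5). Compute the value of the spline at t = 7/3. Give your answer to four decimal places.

-6.1877

With σ_i denoting the second derivative at x_i, h_i = 1, 1, 1, and Δ_i = (y_(i+1) − y_i)/h_i = -4, 2, 9:
  1·σ_0 + 4·σ_1 + 1·σ_2 = 6(Δ_1 - Δ_0) = 36
  1·σ_1 + 4·σ_2 + 1·σ_3 = 6(Δ_2 - Δ_1) = 42
Natural end conditions: σ_0 = σ_3 = 0.
Forward elimination and back-substitution give σ_0 = 0, σ_1 = 34/5, σ_2 = 44/5, σ_3 = 0.
On [2, 3], p(t) = -6 - 26/15·(t - 2) + 17/5·(t - 2)² + 1/3·(t - 2)³.
With (t - 2) = 1/3: p(7/3) = -2506/405.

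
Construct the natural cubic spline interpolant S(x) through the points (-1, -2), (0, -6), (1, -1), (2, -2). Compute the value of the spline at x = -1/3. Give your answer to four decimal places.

-5.7037

Write m_i for S''(x_i). With h_i = 1, 1, 1 and divided differences Δ_i = -4, 5, -1, the continuity of S' gives the tridiagonal system
  1·m_0 + 4·m_1 + 1·m_2 = 6(Δ_1 - Δ_0) = 54
  1·m_1 + 4·m_2 + 1·m_3 = 6(Δ_2 - Δ_1) = -36
Natural end conditions: m_0 = m_3 = 0.
Forward elimination and back-substitution give m_0 = 0, m_1 = 84/5, m_2 = -66/5, m_3 = 0.
On [-1, 0], S(x) = -2 - 34/5·(x + 1) + 0·(x + 1)² + 14/5·(x + 1)³.
With (x + 1) = 2/3: S(-1/3) = -154/27.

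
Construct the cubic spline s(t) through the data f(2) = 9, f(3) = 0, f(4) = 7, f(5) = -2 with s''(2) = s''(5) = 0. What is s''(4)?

Let M_i = s''(x_i). Step sizes h_i = 1, 1, 1; slopes of the chords Δ_i = (y_(i+1) - y_i)/h_i = -9, 7, -9.
  1·M_0 + 4·M_1 + 1·M_2 = 6(Δ_1 - Δ_0) = 96
  1·M_1 + 4·M_2 + 1·M_3 = 6(Δ_2 - Δ_1) = -96
Natural end conditions: M_0 = M_3 = 0.
Solving: M_0 = 0, M_1 = 32, M_2 = -32, M_3 = 0.

-32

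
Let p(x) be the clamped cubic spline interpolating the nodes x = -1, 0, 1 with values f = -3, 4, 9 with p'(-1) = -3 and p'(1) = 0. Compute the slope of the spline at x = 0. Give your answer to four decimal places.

9.7500

With σ_i denoting the second derivative at x_i, h_i = 1, 1, and Δ_i = (y_(i+1) − y_i)/h_i = 7, 5:
  1·σ_0 + 4·σ_1 + 1·σ_2 = 6(Δ_1 - Δ_0) = -12
Clamped end conditions give two more equations: 2h_0·σ_0 + h_0·σ_1 = 6(Δ_0 - p'(-1)) = 60 and h_1·σ_1 + 2h_1·σ_2 = 6(p'(1) - Δ_1) = -30.
Solving: σ_0 = 69/2, σ_1 = -9, σ_2 = -21/2.
On [0, 1], p'(x) = b_1 + 2c_1·x + 3d_1·x² with b_1 = Δ_1 - h_1(2σ_1 + σ_2)/6 = 39/4, c_1 = σ_1/2 = -9/2, d_1 = (σ_2 - σ_1)/(6h_1) = -1/4. So p'(0) = 39/4.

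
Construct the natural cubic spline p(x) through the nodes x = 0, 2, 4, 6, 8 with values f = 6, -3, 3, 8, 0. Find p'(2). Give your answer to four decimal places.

-0.6429

With σ_i denoting the second derivative at x_i, h_i = 2, 2, 2, 2, and Δ_i = (y_(i+1) − y_i)/h_i = -9/2, 3, 5/2, -4:
  2·σ_0 + 8·σ_1 + 2·σ_2 = 6(Δ_1 - Δ_0) = 45
  2·σ_1 + 8·σ_2 + 2·σ_3 = 6(Δ_2 - Δ_1) = -3
  2·σ_2 + 8·σ_3 + 2·σ_4 = 6(Δ_3 - Δ_2) = -39
Natural end conditions: σ_0 = σ_4 = 0.
Forward elimination and back-substitution give σ_0 = 0, σ_1 = 81/14, σ_2 = -9/14, σ_3 = -33/7, σ_4 = 0.
On [2, 4], p'(x) = b_1 + 2c_1·(x - 2) + 3d_1·(x - 2)² with b_1 = Δ_1 - h_1(2σ_1 + σ_2)/6 = -9/14, c_1 = σ_1/2 = 81/28, d_1 = (σ_2 - σ_1)/(6h_1) = -15/28. So p'(2) = -9/14.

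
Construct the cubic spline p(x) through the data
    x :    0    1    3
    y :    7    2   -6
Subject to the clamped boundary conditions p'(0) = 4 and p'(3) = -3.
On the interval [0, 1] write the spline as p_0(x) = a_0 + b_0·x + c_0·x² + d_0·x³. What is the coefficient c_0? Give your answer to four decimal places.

Write σ_i for p''(x_i). With h_i = 1, 2 and divided differences Δ_i = -5, -4, the continuity of p' gives the tridiagonal system
  1·σ_0 + 6·σ_1 + 2·σ_2 = 6(Δ_1 - Δ_0) = 6
Clamped end conditions give two more equations: 2h_0·σ_0 + h_0·σ_1 = 6(Δ_0 - p'(0)) = -54 and h_1·σ_1 + 2h_1·σ_2 = 6(p'(3) - Δ_1) = 6.
Hence σ_0 = -91/3, σ_1 = 20/3, σ_2 = -11/6.
On [0, 1], with p_0(x) = a_0 + b_0·x + c_0·x² + d_0·x³: c_0 = σ_0/2 = -91/6, d_0 = (σ_1 - σ_0)/(6h_0) = 37/6, b_0 = Δ_0 - h_0(2σ_0 + σ_1)/6 = 4.

-15.1667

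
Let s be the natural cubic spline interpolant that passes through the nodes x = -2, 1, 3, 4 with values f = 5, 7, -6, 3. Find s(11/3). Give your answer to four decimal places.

-0.8959

Put σ_i = s'' at the i-th knot. Here h = (3, 2, 1) and Δ = (2/3, -13/2, 9), so the interior equations h_(i-1)·σ_(i-1) + 2(h_(i-1)+h_i)·σ_i + h_i·σ_(i+1) = 6(Δ_i − Δ_(i-1)) read
  3·σ_0 + 10·σ_1 + 2·σ_2 = 6(Δ_1 - Δ_0) = -43
  2·σ_1 + 6·σ_2 + 1·σ_3 = 6(Δ_2 - Δ_1) = 93
Natural end conditions: σ_0 = σ_3 = 0.
Hence σ_0 = 0, σ_1 = -111/14, σ_2 = 127/7, σ_3 = 0.
On [3, 4], s(x) = -6 + 62/21·(x - 3) + 127/14·(x - 3)² - 127/42·(x - 3)³.
With (x - 3) = 2/3: s(11/3) = -508/567.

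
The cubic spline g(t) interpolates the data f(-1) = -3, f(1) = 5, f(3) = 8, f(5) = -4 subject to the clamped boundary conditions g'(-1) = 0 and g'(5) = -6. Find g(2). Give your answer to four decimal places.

8.5000

Put σ_i = g'' at the i-th knot. Here h = (2, 2, 2) and Δ = (4, 3/2, -6), so the interior equations h_(i-1)·σ_(i-1) + 2(h_(i-1)+h_i)·σ_i + h_i·σ_(i+1) = 6(Δ_i − Δ_(i-1)) read
  2·σ_0 + 8·σ_1 + 2·σ_2 = 6(Δ_1 - Δ_0) = -15
  2·σ_1 + 8·σ_2 + 2·σ_3 = 6(Δ_2 - Δ_1) = -45
Clamped end conditions give two more equations: 2h_0·σ_0 + h_0·σ_1 = 6(Δ_0 - g'(-1)) = 24 and h_2·σ_2 + 2h_2·σ_3 = 6(g'(5) - Δ_2) = 0.
Forward elimination and back-substitution give σ_0 = 71/10, σ_1 = -11/5, σ_2 = -29/5, σ_3 = 29/10.
On [1, 3], g(t) = 5 + 49/10·(t - 1) - 11/10·(t - 1)² - 3/10·(t - 1)³.
With (t - 1) = 1: g(2) = 17/2.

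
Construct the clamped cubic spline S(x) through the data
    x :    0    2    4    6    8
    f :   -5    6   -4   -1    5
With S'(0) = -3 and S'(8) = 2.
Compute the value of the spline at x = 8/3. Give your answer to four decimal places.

Put M_i = S'' at the i-th knot. Here h = (2, 2, 2, 2) and Δ = (11/2, -5, 3/2, 3), so the interior equations h_(i-1)·M_(i-1) + 2(h_(i-1)+h_i)·M_i + h_i·M_(i+1) = 6(Δ_i − Δ_(i-1)) read
  2·M_0 + 8·M_1 + 2·M_2 = 6(Δ_1 - Δ_0) = -63
  2·M_1 + 8·M_2 + 2·M_3 = 6(Δ_2 - Δ_1) = 39
  2·M_2 + 8·M_3 + 2·M_4 = 6(Δ_3 - Δ_2) = 9
Clamped end conditions give two more equations: 2h_0·M_0 + h_0·M_1 = 6(Δ_0 - S'(0)) = 51 and h_3·M_3 + 2h_3·M_4 = 6(S'(8) - Δ_3) = -6.
Solving: M_0 = 1139/56, M_1 = -425/28, M_2 = 71/8, M_3 = -23/28, M_4 = -61/56.
On [2, 4], S(x) = 6 + 121/56·(x - 2) - 425/56·(x - 2)² + 449/224·(x - 2)³.
With (x - 2) = 2/3: S(8/3) = 881/189.

4.6614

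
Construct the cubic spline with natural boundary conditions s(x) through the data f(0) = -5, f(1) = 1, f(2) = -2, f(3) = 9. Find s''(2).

26

Write M_i for s''(x_i). With h_i = 1, 1, 1 and divided differences Δ_i = 6, -3, 11, the continuity of s' gives the tridiagonal system
  1·M_0 + 4·M_1 + 1·M_2 = 6(Δ_1 - Δ_0) = -54
  1·M_1 + 4·M_2 + 1·M_3 = 6(Δ_2 - Δ_1) = 84
Natural end conditions: M_0 = M_3 = 0.
Solving the tridiagonal system: M_0 = 0, M_1 = -20, M_2 = 26, M_3 = 0.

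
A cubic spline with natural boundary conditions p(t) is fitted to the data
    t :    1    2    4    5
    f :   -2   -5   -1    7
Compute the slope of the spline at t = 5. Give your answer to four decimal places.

Let M_i = p''(x_i). Step sizes h_i = 1, 2, 1; slopes of the chords Δ_i = (y_(i+1) - y_i)/h_i = -3, 2, 8.
  1·M_0 + 6·M_1 + 2·M_2 = 6(Δ_1 - Δ_0) = 30
  2·M_1 + 6·M_2 + 1·M_3 = 6(Δ_2 - Δ_1) = 36
Natural end conditions: M_0 = M_3 = 0.
Forward elimination and back-substitution give M_0 = 0, M_1 = 27/8, M_2 = 39/8, M_3 = 0.
On [4, 5], p'(t) = b_2 + 2c_2·(t - 4) + 3d_2·(t - 4)² with b_2 = Δ_2 - h_2(2M_2 + M_3)/6 = 51/8, c_2 = M_2/2 = 39/16, d_2 = (M_3 - M_2)/(6h_2) = -13/16. So p'(5) = 141/16.

8.8125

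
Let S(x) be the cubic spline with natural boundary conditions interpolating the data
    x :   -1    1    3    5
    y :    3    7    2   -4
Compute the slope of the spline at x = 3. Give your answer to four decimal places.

-3.3333

Let M_i = S''(x_i). Step sizes h_i = 2, 2, 2; slopes of the chords Δ_i = (y_(i+1) - y_i)/h_i = 2, -5/2, -3.
  2·M_0 + 8·M_1 + 2·M_2 = 6(Δ_1 - Δ_0) = -27
  2·M_1 + 8·M_2 + 2·M_3 = 6(Δ_2 - Δ_1) = -3
Natural end conditions: M_0 = M_3 = 0.
Solving the tridiagonal system: M_0 = 0, M_1 = -7/2, M_2 = 1/2, M_3 = 0.
On [3, 5], S'(x) = b_2 + 2c_2·(x - 3) + 3d_2·(x - 3)² with b_2 = Δ_2 - h_2(2M_2 + M_3)/6 = -10/3, c_2 = M_2/2 = 1/4, d_2 = (M_3 - M_2)/(6h_2) = -1/24. So S'(3) = -10/3.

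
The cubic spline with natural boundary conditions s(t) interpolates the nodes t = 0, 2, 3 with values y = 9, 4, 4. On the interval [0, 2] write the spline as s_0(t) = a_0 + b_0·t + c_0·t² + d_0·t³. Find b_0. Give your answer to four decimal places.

-3.3333

Write m_i for s''(x_i). With h_i = 2, 1 and divided differences Δ_i = -5/2, 0, the continuity of s' gives the tridiagonal system
  2·m_0 + 6·m_1 + 1·m_2 = 6(Δ_1 - Δ_0) = 15
Natural end conditions: m_0 = m_2 = 0.
Hence m_0 = 0, m_1 = 5/2, m_2 = 0.
On [0, 2], with s_0(t) = a_0 + b_0·t + c_0·t² + d_0·t³: c_0 = m_0/2 = 0, d_0 = (m_1 - m_0)/(6h_0) = 5/24, b_0 = Δ_0 - h_0(2m_0 + m_1)/6 = -10/3.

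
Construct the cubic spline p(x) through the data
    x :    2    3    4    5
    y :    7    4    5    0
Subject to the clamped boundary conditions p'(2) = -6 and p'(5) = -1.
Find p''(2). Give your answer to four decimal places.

4.5333

Let M_i = p''(x_i). Step sizes h_i = 1, 1, 1; slopes of the chords Δ_i = (y_(i+1) - y_i)/h_i = -3, 1, -5.
  1·M_0 + 4·M_1 + 1·M_2 = 6(Δ_1 - Δ_0) = 24
  1·M_1 + 4·M_2 + 1·M_3 = 6(Δ_2 - Δ_1) = -36
Clamped end conditions give two more equations: 2h_0·M_0 + h_0·M_1 = 6(Δ_0 - p'(2)) = 18 and h_2·M_2 + 2h_2·M_3 = 6(p'(5) - Δ_2) = 24.
Solving: M_0 = 68/15, M_1 = 134/15, M_2 = -244/15, M_3 = 302/15.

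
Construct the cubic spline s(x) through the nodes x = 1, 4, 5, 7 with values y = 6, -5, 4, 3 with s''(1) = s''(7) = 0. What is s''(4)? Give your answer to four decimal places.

Write σ_i for s''(x_i). With h_i = 3, 1, 2 and divided differences Δ_i = -11/3, 9, -1/2, the continuity of s' gives the tridiagonal system
  3·σ_0 + 8·σ_1 + 1·σ_2 = 6(Δ_1 - Δ_0) = 76
  1·σ_1 + 6·σ_2 + 2·σ_3 = 6(Δ_2 - Δ_1) = -57
Natural end conditions: σ_0 = σ_3 = 0.
Hence σ_0 = 0, σ_1 = 513/47, σ_2 = -532/47, σ_3 = 0.

10.9149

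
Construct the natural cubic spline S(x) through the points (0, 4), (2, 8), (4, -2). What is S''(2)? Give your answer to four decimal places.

-5.2500

Put M_i = S'' at the i-th knot. Here h = (2, 2) and Δ = (2, -5), so the interior equations h_(i-1)·M_(i-1) + 2(h_(i-1)+h_i)·M_i + h_i·M_(i+1) = 6(Δ_i − Δ_(i-1)) read
  2·M_0 + 8·M_1 + 2·M_2 = 6(Δ_1 - Δ_0) = -42
Natural end conditions: M_0 = M_2 = 0.
Forward elimination and back-substitution give M_0 = 0, M_1 = -21/4, M_2 = 0.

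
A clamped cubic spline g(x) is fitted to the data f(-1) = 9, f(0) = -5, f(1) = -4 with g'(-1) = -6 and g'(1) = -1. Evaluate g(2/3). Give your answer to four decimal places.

-4.7037

Write σ_i for g''(x_i). With h_i = 1, 1 and divided differences Δ_i = -14, 1, the continuity of g' gives the tridiagonal system
  1·σ_0 + 4·σ_1 + 1·σ_2 = 6(Δ_1 - Δ_0) = 90
Clamped end conditions give two more equations: 2h_0·σ_0 + h_0·σ_1 = 6(Δ_0 - g'(-1)) = -48 and h_1·σ_1 + 2h_1·σ_2 = 6(g'(1) - Δ_1) = -12.
Solving the tridiagonal system: σ_0 = -44, σ_1 = 40, σ_2 = -26.
On [0, 1], g(x) = -5 - 8·x + 20·x² - 11·x³.
With x = 2/3: g(2/3) = -127/27.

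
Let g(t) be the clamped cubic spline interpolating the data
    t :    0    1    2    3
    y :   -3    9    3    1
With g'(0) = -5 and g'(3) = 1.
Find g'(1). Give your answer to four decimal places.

7.8000

With M_i denoting the second derivative at x_i, h_i = 1, 1, 1, and Δ_i = (y_(i+1) − y_i)/h_i = 12, -6, -2:
  1·M_0 + 4·M_1 + 1·M_2 = 6(Δ_1 - Δ_0) = -108
  1·M_1 + 4·M_2 + 1·M_3 = 6(Δ_2 - Δ_1) = 24
Clamped end conditions give two more equations: 2h_0·M_0 + h_0·M_1 = 6(Δ_0 - g'(0)) = 102 and h_2·M_2 + 2h_2·M_3 = 6(g'(3) - Δ_2) = 18.
Hence M_0 = 382/5, M_1 = -254/5, M_2 = 94/5, M_3 = -2/5.
On [1, 2], g'(t) = b_1 + 2c_1·(t - 1) + 3d_1·(t - 1)² with b_1 = Δ_1 - h_1(2M_1 + M_2)/6 = 39/5, c_1 = M_1/2 = -127/5, d_1 = (M_2 - M_1)/(6h_1) = 58/5. So g'(1) = 39/5.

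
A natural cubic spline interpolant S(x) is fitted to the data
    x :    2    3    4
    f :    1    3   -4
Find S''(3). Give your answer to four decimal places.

Write M_i for S''(x_i). With h_i = 1, 1 and divided differences Δ_i = 2, -7, the continuity of S' gives the tridiagonal system
  1·M_0 + 4·M_1 + 1·M_2 = 6(Δ_1 - Δ_0) = -54
Natural end conditions: M_0 = M_2 = 0.
Solving: M_0 = 0, M_1 = -27/2, M_2 = 0.

-13.5000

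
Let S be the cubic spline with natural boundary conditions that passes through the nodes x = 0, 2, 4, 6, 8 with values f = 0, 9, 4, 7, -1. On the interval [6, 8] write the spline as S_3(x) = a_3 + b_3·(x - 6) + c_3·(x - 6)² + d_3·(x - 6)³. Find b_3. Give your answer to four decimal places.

Let m_i = S''(x_i). Step sizes h_i = 2, 2, 2, 2; slopes of the chords Δ_i = (y_(i+1) - y_i)/h_i = 9/2, -5/2, 3/2, -4.
  2·m_0 + 8·m_1 + 2·m_2 = 6(Δ_1 - Δ_0) = -42
  2·m_1 + 8·m_2 + 2·m_3 = 6(Δ_2 - Δ_1) = 24
  2·m_2 + 8·m_3 + 2·m_4 = 6(Δ_3 - Δ_2) = -33
Natural end conditions: m_0 = m_4 = 0.
Hence m_0 = 0, m_1 = -759/112, m_2 = 171/28, m_3 = -633/112, m_4 = 0.
On [6, 8], with S_3(x) = a_3 + b_3·(x - 6) + c_3·(x - 6)² + d_3·(x - 6)³: c_3 = m_3/2 = -633/224, d_3 = (m_4 - m_3)/(6h_3) = 211/448, b_3 = Δ_3 - h_3(2m_3 + m_4)/6 = -13/56.

-0.2321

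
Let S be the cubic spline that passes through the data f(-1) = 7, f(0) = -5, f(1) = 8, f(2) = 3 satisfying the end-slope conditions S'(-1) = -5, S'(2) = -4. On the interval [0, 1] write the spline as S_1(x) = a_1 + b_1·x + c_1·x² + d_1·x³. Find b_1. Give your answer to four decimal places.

With M_i denoting the second derivative at x_i, h_i = 1, 1, 1, and Δ_i = (y_(i+1) − y_i)/h_i = -12, 13, -5:
  1·M_0 + 4·M_1 + 1·M_2 = 6(Δ_1 - Δ_0) = 150
  1·M_1 + 4·M_2 + 1·M_3 = 6(Δ_2 - Δ_1) = -108
Clamped end conditions give two more equations: 2h_0·M_0 + h_0·M_1 = 6(Δ_0 - S'(-1)) = -42 and h_2·M_2 + 2h_2·M_3 = 6(S'(2) - Δ_2) = 6.
Hence M_0 = -788/15, M_1 = 946/15, M_2 = -746/15, M_3 = 418/15.
On [0, 1], with S_1(x) = a_1 + b_1·x + c_1·x² + d_1·x³: c_1 = M_1/2 = 473/15, d_1 = (M_2 - M_1)/(6h_1) = -94/5, b_1 = Δ_1 - h_1(2M_1 + M_2)/6 = 4/15.

0.2667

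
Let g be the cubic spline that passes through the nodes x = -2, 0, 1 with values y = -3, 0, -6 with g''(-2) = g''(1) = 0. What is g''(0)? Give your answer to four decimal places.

Put σ_i = g'' at the i-th knot. Here h = (2, 1) and Δ = (3/2, -6), so the interior equations h_(i-1)·σ_(i-1) + 2(h_(i-1)+h_i)·σ_i + h_i·σ_(i+1) = 6(Δ_i − Δ_(i-1)) read
  2·σ_0 + 6·σ_1 + 1·σ_2 = 6(Δ_1 - Δ_0) = -45
Natural end conditions: σ_0 = σ_2 = 0.
Forward elimination and back-substitution give σ_0 = 0, σ_1 = -15/2, σ_2 = 0.

-7.5000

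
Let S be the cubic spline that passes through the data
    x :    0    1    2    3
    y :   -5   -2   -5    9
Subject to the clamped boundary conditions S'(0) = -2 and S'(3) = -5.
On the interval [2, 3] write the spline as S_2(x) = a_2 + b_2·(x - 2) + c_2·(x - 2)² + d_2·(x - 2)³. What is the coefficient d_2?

Let m_i = S''(x_i). Step sizes h_i = 1, 1, 1; slopes of the chords Δ_i = (y_(i+1) - y_i)/h_i = 3, -3, 14.
  1·m_0 + 4·m_1 + 1·m_2 = 6(Δ_1 - Δ_0) = -36
  1·m_1 + 4·m_2 + 1·m_3 = 6(Δ_2 - Δ_1) = 102
Clamped end conditions give two more equations: 2h_0·m_0 + h_0·m_1 = 6(Δ_0 - S'(0)) = 30 and h_2·m_2 + 2h_2·m_3 = 6(S'(3) - Δ_2) = -114.
Solving: m_0 = 30, m_1 = -30, m_2 = 54, m_3 = -84.
On [2, 3], with S_2(x) = a_2 + b_2·(x - 2) + c_2·(x - 2)² + d_2·(x - 2)³: c_2 = m_2/2 = 27, d_2 = (m_3 - m_2)/(6h_2) = -23, b_2 = Δ_2 - h_2(2m_2 + m_3)/6 = 10.

-23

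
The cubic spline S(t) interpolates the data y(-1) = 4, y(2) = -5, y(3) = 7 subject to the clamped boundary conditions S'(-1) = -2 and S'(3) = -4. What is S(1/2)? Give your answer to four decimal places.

-6.5469

Write M_i for S''(x_i). With h_i = 3, 1 and divided differences Δ_i = -3, 12, the continuity of S' gives the tridiagonal system
  3·M_0 + 8·M_1 + 1·M_2 = 6(Δ_1 - Δ_0) = 90
Clamped end conditions give two more equations: 2h_0·M_0 + h_0·M_1 = 6(Δ_0 - S'(-1)) = -6 and h_1·M_1 + 2h_1·M_2 = 6(S'(3) - Δ_1) = -96.
Solving the tridiagonal system: M_0 = -51/4, M_1 = 47/2, M_2 = -239/4.
On [-1, 2], S(t) = 4 - 2·(t + 1) - 51/8·(t + 1)² + 145/72·(t + 1)³.
With (t + 1) = 3/2: S(1/2) = -419/64.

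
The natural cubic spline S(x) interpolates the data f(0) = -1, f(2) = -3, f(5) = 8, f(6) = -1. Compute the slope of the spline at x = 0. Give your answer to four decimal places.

Let M_i = S''(x_i). Step sizes h_i = 2, 3, 1; slopes of the chords Δ_i = (y_(i+1) - y_i)/h_i = -1, 11/3, -9.
  2·M_0 + 10·M_1 + 3·M_2 = 6(Δ_1 - Δ_0) = 28
  3·M_1 + 8·M_2 + 1·M_3 = 6(Δ_2 - Δ_1) = -76
Natural end conditions: M_0 = M_3 = 0.
Solving: M_0 = 0, M_1 = 452/71, M_2 = -844/71, M_3 = 0.
On [0, 2], S'(x) = b_0 + 2c_0·x + 3d_0·x² with b_0 = Δ_0 - h_0(2M_0 + M_1)/6 = -665/213, c_0 = M_0/2 = 0, d_0 = (M_1 - M_0)/(6h_0) = 113/213. So S'(0) = -665/213.

-3.1221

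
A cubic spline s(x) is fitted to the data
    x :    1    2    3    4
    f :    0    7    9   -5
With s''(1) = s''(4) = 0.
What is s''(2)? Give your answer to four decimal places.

Write σ_i for s''(x_i). With h_i = 1, 1, 1 and divided differences Δ_i = 7, 2, -14, the continuity of s' gives the tridiagonal system
  1·σ_0 + 4·σ_1 + 1·σ_2 = 6(Δ_1 - Δ_0) = -30
  1·σ_1 + 4·σ_2 + 1·σ_3 = 6(Δ_2 - Δ_1) = -96
Natural end conditions: σ_0 = σ_3 = 0.
Forward elimination and back-substitution give σ_0 = 0, σ_1 = -8/5, σ_2 = -118/5, σ_3 = 0.

-1.6000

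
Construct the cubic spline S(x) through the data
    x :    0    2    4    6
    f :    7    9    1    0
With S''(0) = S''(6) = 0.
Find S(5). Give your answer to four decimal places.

-0.4500

Put M_i = S'' at the i-th knot. Here h = (2, 2, 2) and Δ = (1, -4, -1/2), so the interior equations h_(i-1)·M_(i-1) + 2(h_(i-1)+h_i)·M_i + h_i·M_(i+1) = 6(Δ_i − Δ_(i-1)) read
  2·M_0 + 8·M_1 + 2·M_2 = 6(Δ_1 - Δ_0) = -30
  2·M_1 + 8·M_2 + 2·M_3 = 6(Δ_2 - Δ_1) = 21
Natural end conditions: M_0 = M_3 = 0.
Forward elimination and back-substitution give M_0 = 0, M_1 = -47/10, M_2 = 19/5, M_3 = 0.
On [4, 6], S(x) = 1 - 91/30·(x - 4) + 19/10·(x - 4)² - 19/60·(x - 4)³.
With (x - 4) = 1: S(5) = -9/20.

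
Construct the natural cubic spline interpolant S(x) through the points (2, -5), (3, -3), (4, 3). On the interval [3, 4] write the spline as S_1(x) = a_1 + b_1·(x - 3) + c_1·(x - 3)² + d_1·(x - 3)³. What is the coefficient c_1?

Put σ_i = S'' at the i-th knot. Here h = (1, 1) and Δ = (2, 6), so the interior equations h_(i-1)·σ_(i-1) + 2(h_(i-1)+h_i)·σ_i + h_i·σ_(i+1) = 6(Δ_i − Δ_(i-1)) read
  1·σ_0 + 4·σ_1 + 1·σ_2 = 6(Δ_1 - Δ_0) = 24
Natural end conditions: σ_0 = σ_2 = 0.
Solving the tridiagonal system: σ_0 = 0, σ_1 = 6, σ_2 = 0.
On [3, 4], with S_1(x) = a_1 + b_1·(x - 3) + c_1·(x - 3)² + d_1·(x - 3)³: c_1 = σ_1/2 = 3, d_1 = (σ_2 - σ_1)/(6h_1) = -1, b_1 = Δ_1 - h_1(2σ_1 + σ_2)/6 = 4.

3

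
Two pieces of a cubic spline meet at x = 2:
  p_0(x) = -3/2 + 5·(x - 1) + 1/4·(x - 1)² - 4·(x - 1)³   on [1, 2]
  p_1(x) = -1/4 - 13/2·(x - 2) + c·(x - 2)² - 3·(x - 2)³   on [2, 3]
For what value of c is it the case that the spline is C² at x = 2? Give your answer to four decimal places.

-11.7500

p_0''(x) = 1/2 - 24·(x - 1), so p_0''(2) = -47/2. On the right, p_1''(2) = 2c, so c = -47/4.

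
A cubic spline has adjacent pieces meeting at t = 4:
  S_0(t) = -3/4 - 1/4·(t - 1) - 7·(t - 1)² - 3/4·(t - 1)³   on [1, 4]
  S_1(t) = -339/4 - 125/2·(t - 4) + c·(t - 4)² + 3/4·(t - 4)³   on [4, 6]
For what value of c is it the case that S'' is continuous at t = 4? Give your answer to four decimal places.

S_0''(t) = -14 - 9/2·(t - 1), so S_0''(4) = -55/2. On the right, S_1''(4) = 2c, so c = -55/4.

-13.7500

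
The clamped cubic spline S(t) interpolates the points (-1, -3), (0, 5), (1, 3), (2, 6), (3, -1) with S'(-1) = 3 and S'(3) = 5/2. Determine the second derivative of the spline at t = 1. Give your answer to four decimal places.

22.3750

Put M_i = S'' at the i-th knot. Here h = (1, 1, 1, 1) and Δ = (8, -2, 3, -7), so the interior equations h_(i-1)·M_(i-1) + 2(h_(i-1)+h_i)·M_i + h_i·M_(i+1) = 6(Δ_i − Δ_(i-1)) read
  1·M_0 + 4·M_1 + 1·M_2 = 6(Δ_1 - Δ_0) = -60
  1·M_1 + 4·M_2 + 1·M_3 = 6(Δ_2 - Δ_1) = 30
  1·M_2 + 4·M_3 + 1·M_4 = 6(Δ_3 - Δ_2) = -60
Clamped end conditions give two more equations: 2h_0·M_0 + h_0·M_1 = 6(Δ_0 - S'(-1)) = 30 and h_3·M_3 + 2h_3·M_4 = 6(S'(3) - Δ_3) = 57.
Hence M_0 = 1619/56, M_1 = -779/28, M_2 = 179/8, M_3 = -887/28, M_4 = 2483/56.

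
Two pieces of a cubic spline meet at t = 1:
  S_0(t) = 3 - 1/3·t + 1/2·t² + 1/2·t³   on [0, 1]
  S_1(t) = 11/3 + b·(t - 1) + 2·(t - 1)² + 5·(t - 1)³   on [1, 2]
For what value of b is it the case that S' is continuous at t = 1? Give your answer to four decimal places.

S_0'(t) = -1/3 + 1·t + 3/2·t², so S_0'(1) = 13/6. On the right, S_1'(1) = b, so b = 13/6.

2.1667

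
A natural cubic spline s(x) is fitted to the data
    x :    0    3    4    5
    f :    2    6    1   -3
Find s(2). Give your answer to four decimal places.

7.4982

Put M_i = s'' at the i-th knot. Here h = (3, 1, 1) and Δ = (4/3, -5, -4), so the interior equations h_(i-1)·M_(i-1) + 2(h_(i-1)+h_i)·M_i + h_i·M_(i+1) = 6(Δ_i − Δ_(i-1)) read
  3·M_0 + 8·M_1 + 1·M_2 = 6(Δ_1 - Δ_0) = -38
  1·M_1 + 4·M_2 + 1·M_3 = 6(Δ_2 - Δ_1) = 6
Natural end conditions: M_0 = M_3 = 0.
Forward elimination and back-substitution give M_0 = 0, M_1 = -158/31, M_2 = 86/31, M_3 = 0.
On [0, 3], s(x) = 2 + 361/93·x + 0·x² - 79/279·x³.
With x = 2: s(2) = 2092/279.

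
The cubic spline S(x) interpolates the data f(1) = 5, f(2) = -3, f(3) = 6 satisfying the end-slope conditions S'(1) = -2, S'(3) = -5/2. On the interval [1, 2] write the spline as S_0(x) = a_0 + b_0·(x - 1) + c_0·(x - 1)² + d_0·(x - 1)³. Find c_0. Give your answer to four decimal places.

-21.8750

Write M_i for S''(x_i). With h_i = 1, 1 and divided differences Δ_i = -8, 9, the continuity of S' gives the tridiagonal system
  1·M_0 + 4·M_1 + 1·M_2 = 6(Δ_1 - Δ_0) = 102
Clamped end conditions give two more equations: 2h_0·M_0 + h_0·M_1 = 6(Δ_0 - S'(1)) = -36 and h_1·M_1 + 2h_1·M_2 = 6(S'(3) - Δ_1) = -69.
Hence M_0 = -175/4, M_1 = 103/2, M_2 = -241/4.
On [1, 2], with S_0(x) = a_0 + b_0·(x - 1) + c_0·(x - 1)² + d_0·(x - 1)³: c_0 = M_0/2 = -175/8, d_0 = (M_1 - M_0)/(6h_0) = 127/8, b_0 = Δ_0 - h_0(2M_0 + M_1)/6 = -2.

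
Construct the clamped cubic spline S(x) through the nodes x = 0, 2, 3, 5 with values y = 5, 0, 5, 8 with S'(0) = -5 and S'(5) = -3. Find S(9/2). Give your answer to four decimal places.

Let M_i = S''(x_i). Step sizes h_i = 2, 1, 2; slopes of the chords Δ_i = (y_(i+1) - y_i)/h_i = -5/2, 5, 3/2.
  2·M_0 + 6·M_1 + 1·M_2 = 6(Δ_1 - Δ_0) = 45
  1·M_1 + 6·M_2 + 2·M_3 = 6(Δ_2 - Δ_1) = -21
Clamped end conditions give two more equations: 2h_0·M_0 + h_0·M_1 = 6(Δ_0 - S'(0)) = 15 and h_2·M_2 + 2h_2·M_3 = 6(S'(5) - Δ_2) = -27.
Forward elimination and back-substitution give M_0 = -5/16, M_1 = 65/8, M_2 = -25/8, M_3 = -83/16.
On [3, 5], S(x) = 5 + 85/16·(x - 3) - 25/16·(x - 3)² - 11/64·(x - 3)³.
With (x - 3) = 3/2: S(9/2) = 4543/512.

8.8730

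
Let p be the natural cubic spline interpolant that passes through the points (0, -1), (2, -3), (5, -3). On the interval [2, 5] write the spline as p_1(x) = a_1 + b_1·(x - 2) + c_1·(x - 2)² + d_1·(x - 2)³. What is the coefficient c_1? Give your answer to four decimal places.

0.3000

Put M_i = p'' at the i-th knot. Here h = (2, 3) and Δ = (-1, 0), so the interior equations h_(i-1)·M_(i-1) + 2(h_(i-1)+h_i)·M_i + h_i·M_(i+1) = 6(Δ_i − Δ_(i-1)) read
  2·M_0 + 10·M_1 + 3·M_2 = 6(Δ_1 - Δ_0) = 6
Natural end conditions: M_0 = M_2 = 0.
Hence M_0 = 0, M_1 = 3/5, M_2 = 0.
On [2, 5], with p_1(x) = a_1 + b_1·(x - 2) + c_1·(x - 2)² + d_1·(x - 2)³: c_1 = M_1/2 = 3/10, d_1 = (M_2 - M_1)/(6h_1) = -1/30, b_1 = Δ_1 - h_1(2M_1 + M_2)/6 = -3/5.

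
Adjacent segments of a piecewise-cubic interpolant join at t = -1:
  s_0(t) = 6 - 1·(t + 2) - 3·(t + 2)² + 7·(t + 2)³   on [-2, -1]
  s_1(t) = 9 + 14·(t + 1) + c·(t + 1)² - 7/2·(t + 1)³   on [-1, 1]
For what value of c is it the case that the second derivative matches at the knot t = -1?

s_0''(t) = -6 + 42·(t + 2), so s_0''(-1) = 36. On the right, s_1''(-1) = 2c, so c = 18.

18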